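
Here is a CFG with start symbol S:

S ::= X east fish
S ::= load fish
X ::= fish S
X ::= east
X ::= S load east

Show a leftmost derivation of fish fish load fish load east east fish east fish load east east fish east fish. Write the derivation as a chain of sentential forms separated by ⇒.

S ⇒ X east fish ⇒ fish S east fish ⇒ fish X east fish east fish ⇒ fish S load east east fish east fish ⇒ fish X east fish load east east fish east fish ⇒ fish fish S east fish load east east fish east fish ⇒ fish fish X east fish east fish load east east fish east fish ⇒ fish fish S load east east fish east fish load east east fish east fish ⇒ fish fish load fish load east east fish east fish load east east fish east fish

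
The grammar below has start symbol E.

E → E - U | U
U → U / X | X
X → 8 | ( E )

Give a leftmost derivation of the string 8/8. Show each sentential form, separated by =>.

E=>U=>U/X=>X/X=>8/X=>8/8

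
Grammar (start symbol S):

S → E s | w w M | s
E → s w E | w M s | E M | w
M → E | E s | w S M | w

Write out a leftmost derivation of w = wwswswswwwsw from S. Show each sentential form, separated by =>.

S => wwM => wwE => wwswE => wwswEM => wwswswEM => wwswswEMM => wwswswswEMM => wwswswswwMM => wwswswswwEsM => wwswswswwwsM => wwswswswwwsw

S => wwM   [S → w w M]
wwM => wwE   [M → E]
wwE => wwswE   [E → s w E]
wwswE => wwswEM   [E → E M]
wwswEM => wwswswEM   [E → s w E]
wwswswEM => wwswswEMM   [E → E M]
wwswswEMM => wwswswswEMM   [E → s w E]
wwswswswEMM => wwswswswwMM   [E → w]
wwswswswwMM => wwswswswwEsM   [M → E s]
wwswswswwEsM => wwswswswwwsM   [E → w]
wwswswswwwsM => wwswswswwwsw   [M → w]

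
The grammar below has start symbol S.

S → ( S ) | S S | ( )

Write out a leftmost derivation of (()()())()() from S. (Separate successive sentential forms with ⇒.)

S ⇒ SS ⇒ SSS ⇒ (S)SS ⇒ (SS)SS ⇒ (SSS)SS ⇒ (()SS)SS ⇒ (()()S)SS ⇒ (()()())SS ⇒ (()()())()S ⇒ (()()())()()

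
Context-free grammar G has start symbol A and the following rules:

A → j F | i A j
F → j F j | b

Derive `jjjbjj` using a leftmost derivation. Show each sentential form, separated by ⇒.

A⇒jF⇒jjFj⇒jjjFjj⇒jjjbjj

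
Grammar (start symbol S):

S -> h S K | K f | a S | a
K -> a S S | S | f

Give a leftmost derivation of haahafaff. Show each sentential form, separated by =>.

S => hSK   [S -> h S K]
hSK => haSK   [S -> a S]
haSK => haKfK   [S -> K f]
haKfK => haaSSfK   [K -> a S S]
haaSSfK => haahSKSfK   [S -> h S K]
haahSKSfK => haahaKSfK   [S -> a]
haahaKSfK => haahafSfK   [K -> f]
haahafSfK => haahafafK   [S -> a]
haahafafK => haahafaff   [K -> f]

S=>hSK=>haSK=>haKfK=>haaSSfK=>haahSKSfK=>haahaKSfK=>haahafSfK=>haahafafK=>haahafaff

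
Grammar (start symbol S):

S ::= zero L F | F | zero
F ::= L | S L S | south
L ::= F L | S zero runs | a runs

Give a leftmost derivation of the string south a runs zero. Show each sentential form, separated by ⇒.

S ⇒ F   [S ::= F]
F ⇒ S L S   [F ::= S L S]
S L S ⇒ F L S   [S ::= F]
F L S ⇒ south L S   [F ::= south]
south L S ⇒ south a runs S   [L ::= a runs]
south a runs S ⇒ south a runs zero   [S ::= zero]

S ⇒ F ⇒ S L S ⇒ F L S ⇒ south L S ⇒ south a runs S ⇒ south a runs zero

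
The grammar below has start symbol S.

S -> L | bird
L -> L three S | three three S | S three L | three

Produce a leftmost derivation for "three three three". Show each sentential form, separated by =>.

S => L   [S -> L]
L => three three S   [L -> three three S]
three three S => three three L   [S -> L]
three three L => three three three   [L -> three]

S => L => three three S => three three L => three three three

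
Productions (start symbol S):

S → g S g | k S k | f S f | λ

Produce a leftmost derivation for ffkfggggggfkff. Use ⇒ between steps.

S ⇒ fSf ⇒ ffSff ⇒ ffkSkff ⇒ ffkfSfkff ⇒ ffkfgSgfkff ⇒ ffkfggSggfkff ⇒ ffkfgggSgggfkff ⇒ ffkfggggggfkff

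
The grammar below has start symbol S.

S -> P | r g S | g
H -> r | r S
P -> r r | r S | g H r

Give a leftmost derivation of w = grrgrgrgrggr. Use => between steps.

S => P => gHr => grSr => grrgSr => grrgrgSr => grrgrgrgSr => grrgrgrgrgSr => grrgrgrgrggr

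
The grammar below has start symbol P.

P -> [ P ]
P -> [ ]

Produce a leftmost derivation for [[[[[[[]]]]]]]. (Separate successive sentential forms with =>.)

P => [P] => [[P]] => [[[P]]] => [[[[P]]]] => [[[[[P]]]]] => [[[[[[P]]]]]] => [[[[[[[]]]]]]]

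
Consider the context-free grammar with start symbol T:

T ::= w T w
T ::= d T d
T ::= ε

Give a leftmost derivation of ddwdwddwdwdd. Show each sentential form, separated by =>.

T => dTd => ddTdd => ddwTwdd => ddwdTdwdd => ddwdwTwdwdd => ddwdwdTdwdwdd => ddwdwddwdwdd

T => dTd   [T ::= d T d]
dTd => ddTdd   [T ::= d T d]
ddTdd => ddwTwdd   [T ::= w T w]
ddwTwdd => ddwdTdwdd   [T ::= d T d]
ddwdTdwdd => ddwdwTwdwdd   [T ::= w T w]
ddwdwTwdwdd => ddwdwdTdwdwdd   [T ::= d T d]
ddwdwdTdwdwdd => ddwdwddwdwdd   [T ::= ε]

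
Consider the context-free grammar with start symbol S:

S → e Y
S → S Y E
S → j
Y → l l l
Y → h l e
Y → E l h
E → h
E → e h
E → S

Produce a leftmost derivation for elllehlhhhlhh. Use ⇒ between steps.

S ⇒ SYE ⇒ SYEYE ⇒ eYYEYE ⇒ elllYEYE ⇒ elllElhEYE ⇒ elllehlhEYE ⇒ elllehlhhYE ⇒ elllehlhhElhE ⇒ elllehlhhhlhE ⇒ elllehlhhhlhh

S ⇒ SYE   [S → S Y E]
SYE ⇒ SYEYE   [S → S Y E]
SYEYE ⇒ eYYEYE   [S → e Y]
eYYEYE ⇒ elllYEYE   [Y → l l l]
elllYEYE ⇒ elllElhEYE   [Y → E l h]
elllElhEYE ⇒ elllehlhEYE   [E → e h]
elllehlhEYE ⇒ elllehlhhYE   [E → h]
elllehlhhYE ⇒ elllehlhhElhE   [Y → E l h]
elllehlhhElhE ⇒ elllehlhhhlhE   [E → h]
elllehlhhhlhE ⇒ elllehlhhhlhh   [E → h]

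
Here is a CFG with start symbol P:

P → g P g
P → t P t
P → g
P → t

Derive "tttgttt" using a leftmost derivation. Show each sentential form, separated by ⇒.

P ⇒ tPt   [P → t P t]
tPt ⇒ ttPtt   [P → t P t]
ttPtt ⇒ tttPttt   [P → t P t]
tttPttt ⇒ tttgttt   [P → g]

P⇒tPt⇒ttPtt⇒tttPttt⇒tttgttt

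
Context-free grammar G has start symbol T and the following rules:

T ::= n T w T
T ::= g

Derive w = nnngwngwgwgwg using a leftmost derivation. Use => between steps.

T => nTwT => nnTwTwT => nnnTwTwTwT => nnngwTwTwT => nnngwnTwTwTwT => nnngwngwTwTwT => nnngwngwgwTwT => nnngwngwgwgwT => nnngwngwgwgwg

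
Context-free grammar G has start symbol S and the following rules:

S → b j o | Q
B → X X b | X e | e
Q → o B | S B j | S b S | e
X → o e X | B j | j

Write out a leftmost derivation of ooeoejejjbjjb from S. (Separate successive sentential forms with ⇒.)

S ⇒ Q   [S → Q]
Q ⇒ oB   [Q → o B]
oB ⇒ oXXb   [B → X X b]
oXXb ⇒ oBjXb   [X → B j]
oBjXb ⇒ oXXbjXb   [B → X X b]
oXXbjXb ⇒ oBjXbjXb   [X → B j]
oBjXbjXb ⇒ oXejXbjXb   [B → X e]
oXejXbjXb ⇒ ooeXejXbjXb   [X → o e X]
ooeXejXbjXb ⇒ ooeoeXejXbjXb   [X → o e X]
ooeoeXejXbjXb ⇒ ooeoejejXbjXb   [X → j]
ooeoejejXbjXb ⇒ ooeoejejjbjXb   [X → j]
ooeoejejjbjXb ⇒ ooeoejejjbjjb   [X → j]

S⇒Q⇒oB⇒oXXb⇒oBjXb⇒oXXbjXb⇒oBjXbjXb⇒oXejXbjXb⇒ooeXejXbjXb⇒ooeoeXejXbjXb⇒ooeoejejXbjXb⇒ooeoejejjbjXb⇒ooeoejejjbjjb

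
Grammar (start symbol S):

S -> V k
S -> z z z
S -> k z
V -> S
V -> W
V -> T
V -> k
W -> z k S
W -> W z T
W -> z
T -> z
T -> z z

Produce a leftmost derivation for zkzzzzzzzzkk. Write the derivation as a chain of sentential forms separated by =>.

S=>Vk=>Sk=>Vkk=>Wkk=>WzTkk=>WzTzTkk=>zkSzTzTkk=>zkzzzzTzTkk=>zkzzzzzzzTkk=>zkzzzzzzzzkk

S => Vk   [S -> V k]
Vk => Sk   [V -> S]
Sk => Vkk   [S -> V k]
Vkk => Wkk   [V -> W]
Wkk => WzTkk   [W -> W z T]
WzTkk => WzTzTkk   [W -> W z T]
WzTzTkk => zkSzTzTkk   [W -> z k S]
zkSzTzTkk => zkzzzzTzTkk   [S -> z z z]
zkzzzzTzTkk => zkzzzzzzzTkk   [T -> z z]
zkzzzzzzzTkk => zkzzzzzzzzkk   [T -> z]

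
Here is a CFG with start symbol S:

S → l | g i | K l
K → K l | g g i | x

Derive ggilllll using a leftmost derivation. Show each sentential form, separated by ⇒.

S⇒Kl⇒Kll⇒Klll⇒Kllll⇒Klllll⇒ggilllll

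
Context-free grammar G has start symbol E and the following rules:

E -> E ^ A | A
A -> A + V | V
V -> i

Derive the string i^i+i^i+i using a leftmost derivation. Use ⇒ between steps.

E ⇒ E^A   [E -> E ^ A]
E^A ⇒ E^A^A   [E -> E ^ A]
E^A^A ⇒ A^A^A   [E -> A]
A^A^A ⇒ V^A^A   [A -> V]
V^A^A ⇒ i^A^A   [V -> i]
i^A^A ⇒ i^A+V^A   [A -> A + V]
i^A+V^A ⇒ i^V+V^A   [A -> V]
i^V+V^A ⇒ i^i+V^A   [V -> i]
i^i+V^A ⇒ i^i+i^A   [V -> i]
i^i+i^A ⇒ i^i+i^A+V   [A -> A + V]
i^i+i^A+V ⇒ i^i+i^V+V   [A -> V]
i^i+i^V+V ⇒ i^i+i^i+V   [V -> i]
i^i+i^i+V ⇒ i^i+i^i+i   [V -> i]

E⇒E^A⇒E^A^A⇒A^A^A⇒V^A^A⇒i^A^A⇒i^A+V^A⇒i^V+V^A⇒i^i+V^A⇒i^i+i^A⇒i^i+i^A+V⇒i^i+i^V+V⇒i^i+i^i+V⇒i^i+i^i+i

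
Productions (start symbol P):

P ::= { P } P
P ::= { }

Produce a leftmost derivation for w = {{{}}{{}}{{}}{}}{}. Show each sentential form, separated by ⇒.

P ⇒ {P}P   [P ::= { P } P]
{P}P ⇒ {{P}P}P   [P ::= { P } P]
{{P}P}P ⇒ {{{}}P}P   [P ::= { }]
{{{}}P}P ⇒ {{{}}{P}P}P   [P ::= { P } P]
{{{}}{P}P}P ⇒ {{{}}{{}}P}P   [P ::= { }]
{{{}}{{}}P}P ⇒ {{{}}{{}}{P}P}P   [P ::= { P } P]
{{{}}{{}}{P}P}P ⇒ {{{}}{{}}{{}}P}P   [P ::= { }]
{{{}}{{}}{{}}P}P ⇒ {{{}}{{}}{{}}{}}P   [P ::= { }]
{{{}}{{}}{{}}{}}P ⇒ {{{}}{{}}{{}}{}}{}   [P ::= { }]

P ⇒ {P}P ⇒ {{P}P}P ⇒ {{{}}P}P ⇒ {{{}}{P}P}P ⇒ {{{}}{{}}P}P ⇒ {{{}}{{}}{P}P}P ⇒ {{{}}{{}}{{}}P}P ⇒ {{{}}{{}}{{}}{}}P ⇒ {{{}}{{}}{{}}{}}{}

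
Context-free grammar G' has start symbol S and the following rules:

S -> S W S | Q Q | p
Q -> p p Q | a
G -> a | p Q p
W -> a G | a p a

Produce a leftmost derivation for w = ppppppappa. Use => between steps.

S=>QQ=>ppQQ=>ppppQQ=>ppppppQQ=>ppppppaQ=>ppppppappQ=>ppppppappa

S => QQ   [S -> Q Q]
QQ => ppQQ   [Q -> p p Q]
ppQQ => ppppQQ   [Q -> p p Q]
ppppQQ => ppppppQQ   [Q -> p p Q]
ppppppQQ => ppppppaQ   [Q -> a]
ppppppaQ => ppppppappQ   [Q -> p p Q]
ppppppappQ => ppppppappa   [Q -> a]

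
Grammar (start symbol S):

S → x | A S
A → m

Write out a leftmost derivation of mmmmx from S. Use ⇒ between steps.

S ⇒ AS   [S → A S]
AS ⇒ mS   [A → m]
mS ⇒ mAS   [S → A S]
mAS ⇒ mmS   [A → m]
mmS ⇒ mmAS   [S → A S]
mmAS ⇒ mmmS   [A → m]
mmmS ⇒ mmmAS   [S → A S]
mmmAS ⇒ mmmmS   [A → m]
mmmmS ⇒ mmmmx   [S → x]

S ⇒ AS ⇒ mS ⇒ mAS ⇒ mmS ⇒ mmAS ⇒ mmmS ⇒ mmmAS ⇒ mmmmS ⇒ mmmmx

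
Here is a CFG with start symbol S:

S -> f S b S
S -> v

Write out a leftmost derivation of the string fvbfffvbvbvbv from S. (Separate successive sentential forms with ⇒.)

S⇒fSbS⇒fvbS⇒fvbfSbS⇒fvbffSbSbS⇒fvbfffSbSbSbS⇒fvbfffvbSbSbS⇒fvbfffvbvbSbS⇒fvbfffvbvbvbS⇒fvbfffvbvbvbv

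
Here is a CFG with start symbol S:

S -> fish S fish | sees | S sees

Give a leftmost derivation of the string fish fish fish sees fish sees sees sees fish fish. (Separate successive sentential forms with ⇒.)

S ⇒ fish S fish ⇒ fish fish S fish fish ⇒ fish fish S sees fish fish ⇒ fish fish S sees sees fish fish ⇒ fish fish S sees sees sees fish fish ⇒ fish fish fish S fish sees sees sees fish fish ⇒ fish fish fish sees fish sees sees sees fish fish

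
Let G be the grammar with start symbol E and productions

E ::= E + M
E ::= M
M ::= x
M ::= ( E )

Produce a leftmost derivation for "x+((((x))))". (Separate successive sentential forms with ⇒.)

E ⇒ E+M   [E ::= E + M]
E+M ⇒ M+M   [E ::= M]
M+M ⇒ x+M   [M ::= x]
x+M ⇒ x+(E)   [M ::= ( E )]
x+(E) ⇒ x+(M)   [E ::= M]
x+(M) ⇒ x+((E))   [M ::= ( E )]
x+((E)) ⇒ x+((M))   [E ::= M]
x+((M)) ⇒ x+(((E)))   [M ::= ( E )]
x+(((E))) ⇒ x+(((M)))   [E ::= M]
x+(((M))) ⇒ x+((((E))))   [M ::= ( E )]
x+((((E)))) ⇒ x+((((M))))   [E ::= M]
x+((((M)))) ⇒ x+((((x))))   [M ::= x]

E⇒E+M⇒M+M⇒x+M⇒x+(E)⇒x+(M)⇒x+((E))⇒x+((M))⇒x+(((E)))⇒x+(((M)))⇒x+((((E))))⇒x+((((M))))⇒x+((((x))))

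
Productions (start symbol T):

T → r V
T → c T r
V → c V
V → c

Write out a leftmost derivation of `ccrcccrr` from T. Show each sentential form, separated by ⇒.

T ⇒ cTr ⇒ ccTrr ⇒ ccrVrr ⇒ ccrcVrr ⇒ ccrccVrr ⇒ ccrcccrr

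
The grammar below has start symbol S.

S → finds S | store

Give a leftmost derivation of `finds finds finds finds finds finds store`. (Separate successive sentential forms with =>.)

S => finds S   [S → finds S]
finds S => finds finds S   [S → finds S]
finds finds S => finds finds finds S   [S → finds S]
finds finds finds S => finds finds finds finds S   [S → finds S]
finds finds finds finds S => finds finds finds finds finds S   [S → finds S]
finds finds finds finds finds S => finds finds finds finds finds finds S   [S → finds S]
finds finds finds finds finds finds S => finds finds finds finds finds finds store   [S → store]

S => finds S => finds finds S => finds finds finds S => finds finds finds finds S => finds finds finds finds finds S => finds finds finds finds finds finds S => finds finds finds finds finds finds store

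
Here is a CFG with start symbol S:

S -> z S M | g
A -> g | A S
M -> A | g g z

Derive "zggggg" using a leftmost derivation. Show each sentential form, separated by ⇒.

S ⇒ zSM   [S -> z S M]
zSM ⇒ zgM   [S -> g]
zgM ⇒ zgA   [M -> A]
zgA ⇒ zgAS   [A -> A S]
zgAS ⇒ zgASS   [A -> A S]
zgASS ⇒ zgASSS   [A -> A S]
zgASSS ⇒ zggSSS   [A -> g]
zggSSS ⇒ zgggSS   [S -> g]
zgggSS ⇒ zggggS   [S -> g]
zggggS ⇒ zggggg   [S -> g]

S ⇒ zSM ⇒ zgM ⇒ zgA ⇒ zgAS ⇒ zgASS ⇒ zgASSS ⇒ zggSSS ⇒ zgggSS ⇒ zggggS ⇒ zggggg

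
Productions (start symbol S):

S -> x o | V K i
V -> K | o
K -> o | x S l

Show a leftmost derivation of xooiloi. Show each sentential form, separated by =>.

S => VKi => KKi => xSlKi => xVKilKi => xoKilKi => xooilKi => xooiloi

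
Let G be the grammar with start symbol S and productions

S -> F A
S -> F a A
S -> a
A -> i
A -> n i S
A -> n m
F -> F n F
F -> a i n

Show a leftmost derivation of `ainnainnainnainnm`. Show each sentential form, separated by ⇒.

S ⇒ FA   [S -> F A]
FA ⇒ FnFA   [F -> F n F]
FnFA ⇒ FnFnFA   [F -> F n F]
FnFnFA ⇒ FnFnFnFA   [F -> F n F]
FnFnFnFA ⇒ ainnFnFnFA   [F -> a i n]
ainnFnFnFA ⇒ ainnainnFnFA   [F -> a i n]
ainnainnFnFA ⇒ ainnainnainnFA   [F -> a i n]
ainnainnainnFA ⇒ ainnainnainnainA   [F -> a i n]
ainnainnainnainA ⇒ ainnainnainnainnm   [A -> n m]

S ⇒ FA ⇒ FnFA ⇒ FnFnFA ⇒ FnFnFnFA ⇒ ainnFnFnFA ⇒ ainnainnFnFA ⇒ ainnainnainnFA ⇒ ainnainnainnainA ⇒ ainnainnainnainnm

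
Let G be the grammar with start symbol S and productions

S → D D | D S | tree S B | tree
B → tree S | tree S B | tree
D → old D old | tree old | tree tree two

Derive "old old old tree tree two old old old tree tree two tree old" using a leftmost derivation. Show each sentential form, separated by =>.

S => D S => old D old S => old old D old old S => old old old D old old old S => old old old tree tree two old old old S => old old old tree tree two old old old D D => old old old tree tree two old old old tree tree two D => old old old tree tree two old old old tree tree two tree old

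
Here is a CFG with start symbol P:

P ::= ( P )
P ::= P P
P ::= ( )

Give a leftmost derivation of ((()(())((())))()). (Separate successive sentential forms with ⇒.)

P ⇒ (P) ⇒ (PP) ⇒ ((P)P) ⇒ ((PP)P) ⇒ ((()P)P) ⇒ ((()PP)P) ⇒ ((()(P)P)P) ⇒ ((()(())P)P) ⇒ ((()(())(P))P) ⇒ ((()(())((P)))P) ⇒ ((()(())((())))P) ⇒ ((()(())((())))())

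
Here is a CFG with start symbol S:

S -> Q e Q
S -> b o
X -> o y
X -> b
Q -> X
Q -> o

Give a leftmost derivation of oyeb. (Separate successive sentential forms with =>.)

S => QeQ => XeQ => oyeQ => oyeX => oyeb

S => QeQ   [S -> Q e Q]
QeQ => XeQ   [Q -> X]
XeQ => oyeQ   [X -> o y]
oyeQ => oyeX   [Q -> X]
oyeX => oyeb   [X -> b]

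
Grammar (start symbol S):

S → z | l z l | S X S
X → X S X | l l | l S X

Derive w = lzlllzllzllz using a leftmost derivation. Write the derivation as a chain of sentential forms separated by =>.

S => SXS => SXSXS => SXSXSXS => lzlXSXSXS => lzlllSXSXS => lzlllzXSXS => lzlllzllSXS => lzlllzllzXS => lzlllzllzllS => lzlllzllzllz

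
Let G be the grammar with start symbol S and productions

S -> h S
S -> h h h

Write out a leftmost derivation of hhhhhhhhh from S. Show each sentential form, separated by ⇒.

S ⇒ hS ⇒ hhS ⇒ hhhS ⇒ hhhhS ⇒ hhhhhS ⇒ hhhhhhS ⇒ hhhhhhhhh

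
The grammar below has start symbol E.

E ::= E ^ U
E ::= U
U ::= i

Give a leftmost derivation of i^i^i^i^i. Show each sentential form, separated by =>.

E=>E^U=>E^U^U=>E^U^U^U=>E^U^U^U^U=>U^U^U^U^U=>i^U^U^U^U=>i^i^U^U^U=>i^i^i^U^U=>i^i^i^i^U=>i^i^i^i^i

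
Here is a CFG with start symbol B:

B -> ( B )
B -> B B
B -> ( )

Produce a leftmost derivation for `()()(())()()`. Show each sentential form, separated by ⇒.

B ⇒ BB ⇒ BBB ⇒ ()BB ⇒ ()()B ⇒ ()()BB ⇒ ()()BBB ⇒ ()()(B)BB ⇒ ()()(())BB ⇒ ()()(())()B ⇒ ()()(())()()

B ⇒ BB   [B -> B B]
BB ⇒ BBB   [B -> B B]
BBB ⇒ ()BB   [B -> ( )]
()BB ⇒ ()()B   [B -> ( )]
()()B ⇒ ()()BB   [B -> B B]
()()BB ⇒ ()()BBB   [B -> B B]
()()BBB ⇒ ()()(B)BB   [B -> ( B )]
()()(B)BB ⇒ ()()(())BB   [B -> ( )]
()()(())BB ⇒ ()()(())()B   [B -> ( )]
()()(())()B ⇒ ()()(())()()   [B -> ( )]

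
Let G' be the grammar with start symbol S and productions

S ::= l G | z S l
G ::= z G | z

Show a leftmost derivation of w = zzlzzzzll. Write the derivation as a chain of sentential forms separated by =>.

S => zSl   [S ::= z S l]
zSl => zzSll   [S ::= z S l]
zzSll => zzlGll   [S ::= l G]
zzlGll => zzlzGll   [G ::= z G]
zzlzGll => zzlzzGll   [G ::= z G]
zzlzzGll => zzlzzzGll   [G ::= z G]
zzlzzzGll => zzlzzzzll   [G ::= z]

S => zSl => zzSll => zzlGll => zzlzGll => zzlzzGll => zzlzzzGll => zzlzzzzll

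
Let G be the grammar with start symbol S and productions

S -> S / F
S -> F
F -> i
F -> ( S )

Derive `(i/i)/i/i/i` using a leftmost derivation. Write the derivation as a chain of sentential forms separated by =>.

S => S/F   [S -> S / F]
S/F => S/F/F   [S -> S / F]
S/F/F => S/F/F/F   [S -> S / F]
S/F/F/F => F/F/F/F   [S -> F]
F/F/F/F => (S)/F/F/F   [F -> ( S )]
(S)/F/F/F => (S/F)/F/F/F   [S -> S / F]
(S/F)/F/F/F => (F/F)/F/F/F   [S -> F]
(F/F)/F/F/F => (i/F)/F/F/F   [F -> i]
(i/F)/F/F/F => (i/i)/F/F/F   [F -> i]
(i/i)/F/F/F => (i/i)/i/F/F   [F -> i]
(i/i)/i/F/F => (i/i)/i/i/F   [F -> i]
(i/i)/i/i/F => (i/i)/i/i/i   [F -> i]

S => S/F => S/F/F => S/F/F/F => F/F/F/F => (S)/F/F/F => (S/F)/F/F/F => (F/F)/F/F/F => (i/F)/F/F/F => (i/i)/F/F/F => (i/i)/i/F/F => (i/i)/i/i/F => (i/i)/i/i/i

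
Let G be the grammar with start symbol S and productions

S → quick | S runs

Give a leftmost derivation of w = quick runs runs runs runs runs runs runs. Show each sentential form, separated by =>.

S => S runs   [S → S runs]
S runs => S runs runs   [S → S runs]
S runs runs => S runs runs runs   [S → S runs]
S runs runs runs => S runs runs runs runs   [S → S runs]
S runs runs runs runs => S runs runs runs runs runs   [S → S runs]
S runs runs runs runs runs => S runs runs runs runs runs runs   [S → S runs]
S runs runs runs runs runs runs => S runs runs runs runs runs runs runs   [S → S runs]
S runs runs runs runs runs runs runs => quick runs runs runs runs runs runs runs   [S → quick]

S => S runs => S runs runs => S runs runs runs => S runs runs runs runs => S runs runs runs runs runs => S runs runs runs runs runs runs => S runs runs runs runs runs runs runs => quick runs runs runs runs runs runs runs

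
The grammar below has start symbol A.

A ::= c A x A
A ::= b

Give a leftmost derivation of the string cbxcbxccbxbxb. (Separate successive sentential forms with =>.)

A => cAxA   [A ::= c A x A]
cAxA => cbxA   [A ::= b]
cbxA => cbxcAxA   [A ::= c A x A]
cbxcAxA => cbxcbxA   [A ::= b]
cbxcbxA => cbxcbxcAxA   [A ::= c A x A]
cbxcbxcAxA => cbxcbxccAxAxA   [A ::= c A x A]
cbxcbxccAxAxA => cbxcbxccbxAxA   [A ::= b]
cbxcbxccbxAxA => cbxcbxccbxbxA   [A ::= b]
cbxcbxccbxbxA => cbxcbxccbxbxb   [A ::= b]

A => cAxA => cbxA => cbxcAxA => cbxcbxA => cbxcbxcAxA => cbxcbxccAxAxA => cbxcbxccbxAxA => cbxcbxccbxbxA => cbxcbxccbxbxb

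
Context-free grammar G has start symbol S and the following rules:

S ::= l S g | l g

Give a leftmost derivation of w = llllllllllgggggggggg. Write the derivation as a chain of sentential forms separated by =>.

S => lSg   [S ::= l S g]
lSg => llSgg   [S ::= l S g]
llSgg => lllSggg   [S ::= l S g]
lllSggg => llllSgggg   [S ::= l S g]
llllSgggg => lllllSggggg   [S ::= l S g]
lllllSggggg => llllllSgggggg   [S ::= l S g]
llllllSgggggg => lllllllSggggggg   [S ::= l S g]
lllllllSggggggg => llllllllSgggggggg   [S ::= l S g]
llllllllSgggggggg => lllllllllSggggggggg   [S ::= l S g]
lllllllllSggggggggg => llllllllllgggggggggg   [S ::= l g]

S => lSg => llSgg => lllSggg => llllSgggg => lllllSggggg => llllllSgggggg => lllllllSggggggg => llllllllSgggggggg => lllllllllSggggggggg => llllllllllgggggggggg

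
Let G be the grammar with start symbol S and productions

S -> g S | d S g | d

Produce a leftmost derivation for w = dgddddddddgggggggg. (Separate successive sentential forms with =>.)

S => dSg   [S -> d S g]
dSg => dgSg   [S -> g S]
dgSg => dgdSgg   [S -> d S g]
dgdSgg => dgddSggg   [S -> d S g]
dgddSggg => dgdddSgggg   [S -> d S g]
dgdddSgggg => dgddddSggggg   [S -> d S g]
dgddddSggggg => dgdddddSgggggg   [S -> d S g]
dgdddddSgggggg => dgddddddSggggggg   [S -> d S g]
dgddddddSggggggg => dgdddddddSgggggggg   [S -> d S g]
dgdddddddSgggggggg => dgddddddddgggggggg   [S -> d]

S => dSg => dgSg => dgdSgg => dgddSggg => dgdddSgggg => dgddddSggggg => dgdddddSgggggg => dgddddddSggggggg => dgdddddddSgggggggg => dgddddddddgggggggg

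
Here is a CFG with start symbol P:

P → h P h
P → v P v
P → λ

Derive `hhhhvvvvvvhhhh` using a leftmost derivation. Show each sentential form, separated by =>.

P => hPh => hhPhh => hhhPhhh => hhhhPhhhh => hhhhvPvhhhh => hhhhvvPvvhhhh => hhhhvvvPvvvhhhh => hhhhvvvvvvhhhh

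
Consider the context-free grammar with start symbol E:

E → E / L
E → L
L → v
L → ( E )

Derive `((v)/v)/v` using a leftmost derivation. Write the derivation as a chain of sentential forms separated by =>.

E => E/L   [E → E / L]
E/L => L/L   [E → L]
L/L => (E)/L   [L → ( E )]
(E)/L => (E/L)/L   [E → E / L]
(E/L)/L => (L/L)/L   [E → L]
(L/L)/L => ((E)/L)/L   [L → ( E )]
((E)/L)/L => ((L)/L)/L   [E → L]
((L)/L)/L => ((v)/L)/L   [L → v]
((v)/L)/L => ((v)/v)/L   [L → v]
((v)/v)/L => ((v)/v)/v   [L → v]

E=>E/L=>L/L=>(E)/L=>(E/L)/L=>(L/L)/L=>((E)/L)/L=>((L)/L)/L=>((v)/L)/L=>((v)/v)/L=>((v)/v)/v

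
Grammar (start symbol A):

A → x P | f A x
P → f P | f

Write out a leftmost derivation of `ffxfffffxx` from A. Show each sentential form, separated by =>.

A => fAx => ffAxx => ffxPxx => ffxfPxx => ffxffPxx => ffxfffPxx => ffxffffPxx => ffxfffffxx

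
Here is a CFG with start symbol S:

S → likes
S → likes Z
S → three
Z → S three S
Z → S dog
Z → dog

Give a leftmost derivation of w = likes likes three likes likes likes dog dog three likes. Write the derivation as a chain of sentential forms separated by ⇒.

S ⇒ likes Z   [S → likes Z]
likes Z ⇒ likes S three S   [Z → S three S]
likes S three S ⇒ likes likes three S   [S → likes]
likes likes three S ⇒ likes likes three likes Z   [S → likes Z]
likes likes three likes Z ⇒ likes likes three likes S three S   [Z → S three S]
likes likes three likes S three S ⇒ likes likes three likes likes Z three S   [S → likes Z]
likes likes three likes likes Z three S ⇒ likes likes three likes likes S dog three S   [Z → S dog]
likes likes three likes likes S dog three S ⇒ likes likes three likes likes likes Z dog three S   [S → likes Z]
likes likes three likes likes likes Z dog three S ⇒ likes likes three likes likes likes dog dog three S   [Z → dog]
likes likes three likes likes likes dog dog three S ⇒ likes likes three likes likes likes dog dog three likes   [S → likes]

S ⇒ likes Z ⇒ likes S three S ⇒ likes likes three S ⇒ likes likes three likes Z ⇒ likes likes three likes S three S ⇒ likes likes three likes likes Z three S ⇒ likes likes three likes likes S dog three S ⇒ likes likes three likes likes likes Z dog three S ⇒ likes likes three likes likes likes dog dog three S ⇒ likes likes three likes likes likes dog dog three likes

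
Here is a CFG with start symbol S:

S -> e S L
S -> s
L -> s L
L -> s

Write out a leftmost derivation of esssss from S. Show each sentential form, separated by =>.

S=>eSL=>esL=>essL=>esssL=>essssL=>esssss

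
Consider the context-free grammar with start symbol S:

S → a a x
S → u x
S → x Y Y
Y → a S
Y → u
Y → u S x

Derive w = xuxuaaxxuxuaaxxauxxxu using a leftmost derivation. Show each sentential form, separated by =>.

S=>xYY=>xuSxY=>xuxYYxY=>xuxuSxYxY=>xuxuaaxxYxY=>xuxuaaxxuSxxY=>xuxuaaxxuxYYxxY=>xuxuaaxxuxuSxYxxY=>xuxuaaxxuxuaaxxYxxY=>xuxuaaxxuxuaaxxaSxxY=>xuxuaaxxuxuaaxxauxxxY=>xuxuaaxxuxuaaxxauxxxu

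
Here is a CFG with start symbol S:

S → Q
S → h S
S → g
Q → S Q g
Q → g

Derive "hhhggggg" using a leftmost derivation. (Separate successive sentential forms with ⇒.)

S⇒hS⇒hQ⇒hSQg⇒hhSQg⇒hhhSQg⇒hhhQQg⇒hhhgQg⇒hhhgSQgg⇒hhhggQgg⇒hhhggggg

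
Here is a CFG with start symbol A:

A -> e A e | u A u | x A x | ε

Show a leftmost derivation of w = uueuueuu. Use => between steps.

A => uAu   [A -> u A u]
uAu => uuAuu   [A -> u A u]
uuAuu => uueAeuu   [A -> e A e]
uueAeuu => uueuAueuu   [A -> u A u]
uueuAueuu => uueuueuu   [A -> ε]

A => uAu => uuAuu => uueAeuu => uueuAueuu => uueuueuu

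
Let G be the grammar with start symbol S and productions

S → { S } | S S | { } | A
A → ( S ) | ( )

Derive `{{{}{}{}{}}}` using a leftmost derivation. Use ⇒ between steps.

S ⇒ {S} ⇒ {{S}} ⇒ {{SS}} ⇒ {{SSS}} ⇒ {{SSSS}} ⇒ {{{}SSS}} ⇒ {{{}{}SS}} ⇒ {{{}{}{}S}} ⇒ {{{}{}{}{}}}

S ⇒ {S}   [S → { S }]
{S} ⇒ {{S}}   [S → { S }]
{{S}} ⇒ {{SS}}   [S → S S]
{{SS}} ⇒ {{SSS}}   [S → S S]
{{SSS}} ⇒ {{SSSS}}   [S → S S]
{{SSSS}} ⇒ {{{}SSS}}   [S → { }]
{{{}SSS}} ⇒ {{{}{}SS}}   [S → { }]
{{{}{}SS}} ⇒ {{{}{}{}S}}   [S → { }]
{{{}{}{}S}} ⇒ {{{}{}{}{}}}   [S → { }]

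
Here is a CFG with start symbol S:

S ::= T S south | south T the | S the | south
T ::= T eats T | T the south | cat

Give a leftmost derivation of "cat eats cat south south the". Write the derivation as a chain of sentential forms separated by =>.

S => S the => T S south the => T eats T S south the => cat eats T S south the => cat eats cat S south the => cat eats cat south south the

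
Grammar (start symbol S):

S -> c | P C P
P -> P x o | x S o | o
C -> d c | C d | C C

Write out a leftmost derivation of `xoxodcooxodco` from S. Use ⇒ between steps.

S ⇒ PCP   [S -> P C P]
PCP ⇒ PxoCP   [P -> P x o]
PxoCP ⇒ xSoxoCP   [P -> x S o]
xSoxoCP ⇒ xPCPoxoCP   [S -> P C P]
xPCPoxoCP ⇒ xPxoCPoxoCP   [P -> P x o]
xPxoCPoxoCP ⇒ xoxoCPoxoCP   [P -> o]
xoxoCPoxoCP ⇒ xoxodcPoxoCP   [C -> d c]
xoxodcPoxoCP ⇒ xoxodcooxoCP   [P -> o]
xoxodcooxoCP ⇒ xoxodcooxodcP   [C -> d c]
xoxodcooxodcP ⇒ xoxodcooxodco   [P -> o]

S ⇒ PCP ⇒ PxoCP ⇒ xSoxoCP ⇒ xPCPoxoCP ⇒ xPxoCPoxoCP ⇒ xoxoCPoxoCP ⇒ xoxodcPoxoCP ⇒ xoxodcooxoCP ⇒ xoxodcooxodcP ⇒ xoxodcooxodco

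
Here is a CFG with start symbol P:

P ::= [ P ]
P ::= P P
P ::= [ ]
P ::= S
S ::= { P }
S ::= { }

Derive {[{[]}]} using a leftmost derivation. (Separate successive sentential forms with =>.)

P => S   [P ::= S]
S => {P}   [S ::= { P }]
{P} => {[P]}   [P ::= [ P ]]
{[P]} => {[S]}   [P ::= S]
{[S]} => {[{P}]}   [S ::= { P }]
{[{P}]} => {[{[]}]}   [P ::= [ ]]

P => S => {P} => {[P]} => {[S]} => {[{P}]} => {[{[]}]}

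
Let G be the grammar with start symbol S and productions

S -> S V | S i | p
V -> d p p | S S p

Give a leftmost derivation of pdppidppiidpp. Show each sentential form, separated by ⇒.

S ⇒ SV ⇒ SiV ⇒ SiiV ⇒ SViiV ⇒ SiViiV ⇒ SViViiV ⇒ pViViiV ⇒ pdppiViiV ⇒ pdppidppiiV ⇒ pdppidppiidpp

S ⇒ SV   [S -> S V]
SV ⇒ SiV   [S -> S i]
SiV ⇒ SiiV   [S -> S i]
SiiV ⇒ SViiV   [S -> S V]
SViiV ⇒ SiViiV   [S -> S i]
SiViiV ⇒ SViViiV   [S -> S V]
SViViiV ⇒ pViViiV   [S -> p]
pViViiV ⇒ pdppiViiV   [V -> d p p]
pdppiViiV ⇒ pdppidppiiV   [V -> d p p]
pdppidppiiV ⇒ pdppidppiidpp   [V -> d p p]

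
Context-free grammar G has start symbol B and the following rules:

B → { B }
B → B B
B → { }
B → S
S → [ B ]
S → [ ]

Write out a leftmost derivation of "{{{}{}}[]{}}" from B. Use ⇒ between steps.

B⇒{B}⇒{BB}⇒{BBB}⇒{{B}BB}⇒{{BB}BB}⇒{{{}B}BB}⇒{{{}{}}BB}⇒{{{}{}}SB}⇒{{{}{}}[]B}⇒{{{}{}}[]{}}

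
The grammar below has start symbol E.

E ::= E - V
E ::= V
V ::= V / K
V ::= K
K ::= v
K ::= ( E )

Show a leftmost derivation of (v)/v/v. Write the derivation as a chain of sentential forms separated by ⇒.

E⇒V⇒V/K⇒V/K/K⇒K/K/K⇒(E)/K/K⇒(V)/K/K⇒(K)/K/K⇒(v)/K/K⇒(v)/v/K⇒(v)/v/v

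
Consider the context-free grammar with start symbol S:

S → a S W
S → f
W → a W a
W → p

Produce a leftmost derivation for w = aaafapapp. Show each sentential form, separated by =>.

S => aSW   [S → a S W]
aSW => aaSWW   [S → a S W]
aaSWW => aaaSWWW   [S → a S W]
aaaSWWW => aaafWWW   [S → f]
aaafWWW => aaafaWaWW   [W → a W a]
aaafaWaWW => aaafapaWW   [W → p]
aaafapaWW => aaafapapW   [W → p]
aaafapapW => aaafapapp   [W → p]

S => aSW => aaSWW => aaaSWWW => aaafWWW => aaafaWaWW => aaafapaWW => aaafapapW => aaafapapp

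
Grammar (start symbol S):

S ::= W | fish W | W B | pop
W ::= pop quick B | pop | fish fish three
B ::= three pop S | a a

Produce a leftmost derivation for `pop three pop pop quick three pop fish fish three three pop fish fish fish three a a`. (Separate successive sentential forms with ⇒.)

S ⇒ W B ⇒ pop B ⇒ pop three pop S ⇒ pop three pop W B ⇒ pop three pop pop quick B B ⇒ pop three pop pop quick three pop S B ⇒ pop three pop pop quick three pop W B B ⇒ pop three pop pop quick three pop fish fish three B B ⇒ pop three pop pop quick three pop fish fish three three pop S B ⇒ pop three pop pop quick three pop fish fish three three pop fish W B ⇒ pop three pop pop quick three pop fish fish three three pop fish fish fish three B ⇒ pop three pop pop quick three pop fish fish three three pop fish fish fish three a a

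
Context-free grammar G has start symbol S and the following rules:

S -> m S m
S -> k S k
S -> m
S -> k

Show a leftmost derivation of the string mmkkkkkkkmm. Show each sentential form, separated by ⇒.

S ⇒ mSm ⇒ mmSmm ⇒ mmkSkmm ⇒ mmkkSkkmm ⇒ mmkkkSkkkmm ⇒ mmkkkkkkkmm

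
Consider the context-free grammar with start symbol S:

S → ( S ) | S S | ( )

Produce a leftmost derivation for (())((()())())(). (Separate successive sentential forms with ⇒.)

S ⇒ SS   [S → S S]
SS ⇒ (S)S   [S → ( S )]
(S)S ⇒ (())S   [S → ( )]
(())S ⇒ (())SS   [S → S S]
(())SS ⇒ (())(S)S   [S → ( S )]
(())(S)S ⇒ (())(SS)S   [S → S S]
(())(SS)S ⇒ (())((S)S)S   [S → ( S )]
(())((S)S)S ⇒ (())((SS)S)S   [S → S S]
(())((SS)S)S ⇒ (())((()S)S)S   [S → ( )]
(())((()S)S)S ⇒ (())((()())S)S   [S → ( )]
(())((()())S)S ⇒ (())((()())())S   [S → ( )]
(())((()())())S ⇒ (())((()())())()   [S → ( )]

S ⇒ SS ⇒ (S)S ⇒ (())S ⇒ (())SS ⇒ (())(S)S ⇒ (())(SS)S ⇒ (())((S)S)S ⇒ (())((SS)S)S ⇒ (())((()S)S)S ⇒ (())((()())S)S ⇒ (())((()())())S ⇒ (())((()())())()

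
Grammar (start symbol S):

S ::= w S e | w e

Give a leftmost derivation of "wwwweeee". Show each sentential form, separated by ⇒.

S ⇒ wSe   [S ::= w S e]
wSe ⇒ wwSee   [S ::= w S e]
wwSee ⇒ wwwSeee   [S ::= w S e]
wwwSeee ⇒ wwwweeee   [S ::= w e]

S⇒wSe⇒wwSee⇒wwwSeee⇒wwwweeee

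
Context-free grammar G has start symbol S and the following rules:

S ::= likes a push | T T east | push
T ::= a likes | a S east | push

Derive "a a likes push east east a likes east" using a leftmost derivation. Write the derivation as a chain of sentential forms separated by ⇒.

S ⇒ T T east   [S ::= T T east]
T T east ⇒ a S east T east   [T ::= a S east]
a S east T east ⇒ a T T east east T east   [S ::= T T east]
a T T east east T east ⇒ a a likes T east east T east   [T ::= a likes]
a a likes T east east T east ⇒ a a likes push east east T east   [T ::= push]
a a likes push east east T east ⇒ a a likes push east east a likes east   [T ::= a likes]

S ⇒ T T east ⇒ a S east T east ⇒ a T T east east T east ⇒ a a likes T east east T east ⇒ a a likes push east east T east ⇒ a a likes push east east a likes east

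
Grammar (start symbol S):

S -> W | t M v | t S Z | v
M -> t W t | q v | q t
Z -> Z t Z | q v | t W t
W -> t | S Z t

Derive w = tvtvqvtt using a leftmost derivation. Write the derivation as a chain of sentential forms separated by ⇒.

S⇒tSZ⇒tvZ⇒tvtWt⇒tvtSZtt⇒tvtvZtt⇒tvtvqvtt

S ⇒ tSZ   [S -> t S Z]
tSZ ⇒ tvZ   [S -> v]
tvZ ⇒ tvtWt   [Z -> t W t]
tvtWt ⇒ tvtSZtt   [W -> S Z t]
tvtSZtt ⇒ tvtvZtt   [S -> v]
tvtvZtt ⇒ tvtvqvtt   [Z -> q v]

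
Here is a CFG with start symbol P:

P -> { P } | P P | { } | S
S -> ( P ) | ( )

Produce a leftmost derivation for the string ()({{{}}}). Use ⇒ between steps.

P⇒PP⇒SP⇒()P⇒()S⇒()(P)⇒()({P})⇒()({{P}})⇒()({{{}}})

P ⇒ PP   [P -> P P]
PP ⇒ SP   [P -> S]
SP ⇒ ()P   [S -> ( )]
()P ⇒ ()S   [P -> S]
()S ⇒ ()(P)   [S -> ( P )]
()(P) ⇒ ()({P})   [P -> { P }]
()({P}) ⇒ ()({{P}})   [P -> { P }]
()({{P}}) ⇒ ()({{{}}})   [P -> { }]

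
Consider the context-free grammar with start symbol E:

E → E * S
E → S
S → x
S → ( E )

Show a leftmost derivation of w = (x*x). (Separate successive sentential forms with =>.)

E => S => (E) => (E*S) => (S*S) => (x*S) => (x*x)

E => S   [E → S]
S => (E)   [S → ( E )]
(E) => (E*S)   [E → E * S]
(E*S) => (S*S)   [E → S]
(S*S) => (x*S)   [S → x]
(x*S) => (x*x)   [S → x]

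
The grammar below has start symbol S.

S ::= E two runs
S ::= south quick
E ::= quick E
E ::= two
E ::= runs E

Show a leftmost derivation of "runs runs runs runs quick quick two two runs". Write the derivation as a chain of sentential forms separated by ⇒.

S ⇒ E two runs ⇒ runs E two runs ⇒ runs runs E two runs ⇒ runs runs runs E two runs ⇒ runs runs runs runs E two runs ⇒ runs runs runs runs quick E two runs ⇒ runs runs runs runs quick quick E two runs ⇒ runs runs runs runs quick quick two two runs

S ⇒ E two runs   [S ::= E two runs]
E two runs ⇒ runs E two runs   [E ::= runs E]
runs E two runs ⇒ runs runs E two runs   [E ::= runs E]
runs runs E two runs ⇒ runs runs runs E two runs   [E ::= runs E]
runs runs runs E two runs ⇒ runs runs runs runs E two runs   [E ::= runs E]
runs runs runs runs E two runs ⇒ runs runs runs runs quick E two runs   [E ::= quick E]
runs runs runs runs quick E two runs ⇒ runs runs runs runs quick quick E two runs   [E ::= quick E]
runs runs runs runs quick quick E two runs ⇒ runs runs runs runs quick quick two two runs   [E ::= two]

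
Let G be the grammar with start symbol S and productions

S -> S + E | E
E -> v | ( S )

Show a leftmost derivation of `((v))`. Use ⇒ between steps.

S ⇒ E ⇒ (S) ⇒ (E) ⇒ ((S)) ⇒ ((E)) ⇒ ((v))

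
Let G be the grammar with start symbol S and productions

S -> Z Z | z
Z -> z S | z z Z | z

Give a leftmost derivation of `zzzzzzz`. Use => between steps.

S=>ZZ=>zzZZ=>zzzSZ=>zzzzZ=>zzzzzzZ=>zzzzzzz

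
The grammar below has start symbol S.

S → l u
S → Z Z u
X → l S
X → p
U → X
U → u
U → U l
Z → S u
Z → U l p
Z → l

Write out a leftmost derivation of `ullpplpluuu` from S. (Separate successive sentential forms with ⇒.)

S⇒ZZu⇒UlpZu⇒UllpZu⇒ullpZu⇒ullpSuu⇒ullpZZuuu⇒ullpUlpZuuu⇒ullpXlpZuuu⇒ullpplpZuuu⇒ullpplpluuu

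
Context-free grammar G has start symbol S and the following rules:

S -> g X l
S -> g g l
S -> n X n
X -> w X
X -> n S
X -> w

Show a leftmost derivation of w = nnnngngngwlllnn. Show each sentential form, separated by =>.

S=>nXn=>nnSn=>nnnXnn=>nnnnSnn=>nnnngXlnn=>nnnngnSlnn=>nnnngngXllnn=>nnnngngnSllnn=>nnnngngngXlllnn=>nnnngngngwlllnn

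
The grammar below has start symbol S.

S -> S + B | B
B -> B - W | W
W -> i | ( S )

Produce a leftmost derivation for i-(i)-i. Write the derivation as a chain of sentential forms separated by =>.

S => B => B-W => B-W-W => W-W-W => i-W-W => i-(S)-W => i-(B)-W => i-(W)-W => i-(i)-W => i-(i)-i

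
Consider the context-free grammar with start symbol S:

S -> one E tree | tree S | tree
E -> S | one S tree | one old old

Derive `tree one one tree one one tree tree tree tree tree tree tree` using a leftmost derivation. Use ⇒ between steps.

S ⇒ tree S ⇒ tree one E tree ⇒ tree one one S tree tree ⇒ tree one one tree S tree tree ⇒ tree one one tree one E tree tree tree ⇒ tree one one tree one one S tree tree tree tree ⇒ tree one one tree one one tree S tree tree tree tree ⇒ tree one one tree one one tree tree S tree tree tree tree ⇒ tree one one tree one one tree tree tree tree tree tree tree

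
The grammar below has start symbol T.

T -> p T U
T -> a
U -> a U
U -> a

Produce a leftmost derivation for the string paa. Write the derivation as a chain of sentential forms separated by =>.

T => pTU => paU => paa

T => pTU   [T -> p T U]
pTU => paU   [T -> a]
paU => paa   [U -> a]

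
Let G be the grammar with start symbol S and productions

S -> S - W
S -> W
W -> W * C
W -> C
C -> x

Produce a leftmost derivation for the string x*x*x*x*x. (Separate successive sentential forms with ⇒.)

S ⇒ W ⇒ W*C ⇒ W*C*C ⇒ W*C*C*C ⇒ W*C*C*C*C ⇒ C*C*C*C*C ⇒ x*C*C*C*C ⇒ x*x*C*C*C ⇒ x*x*x*C*C ⇒ x*x*x*x*C ⇒ x*x*x*x*x

S ⇒ W   [S -> W]
W ⇒ W*C   [W -> W * C]
W*C ⇒ W*C*C   [W -> W * C]
W*C*C ⇒ W*C*C*C   [W -> W * C]
W*C*C*C ⇒ W*C*C*C*C   [W -> W * C]
W*C*C*C*C ⇒ C*C*C*C*C   [W -> C]
C*C*C*C*C ⇒ x*C*C*C*C   [C -> x]
x*C*C*C*C ⇒ x*x*C*C*C   [C -> x]
x*x*C*C*C ⇒ x*x*x*C*C   [C -> x]
x*x*x*C*C ⇒ x*x*x*x*C   [C -> x]
x*x*x*x*C ⇒ x*x*x*x*x   [C -> x]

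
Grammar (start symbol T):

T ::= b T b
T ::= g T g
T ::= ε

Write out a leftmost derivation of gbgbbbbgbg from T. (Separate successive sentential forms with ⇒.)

T ⇒ gTg   [T ::= g T g]
gTg ⇒ gbTbg   [T ::= b T b]
gbTbg ⇒ gbgTgbg   [T ::= g T g]
gbgTgbg ⇒ gbgbTbgbg   [T ::= b T b]
gbgbTbgbg ⇒ gbgbbTbbgbg   [T ::= b T b]
gbgbbTbbgbg ⇒ gbgbbbbgbg   [T ::= ε]

T⇒gTg⇒gbTbg⇒gbgTgbg⇒gbgbTbgbg⇒gbgbbTbbgbg⇒gbgbbbbgbg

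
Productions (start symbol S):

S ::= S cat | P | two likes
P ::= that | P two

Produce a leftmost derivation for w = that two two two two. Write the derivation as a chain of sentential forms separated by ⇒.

S ⇒ P ⇒ P two ⇒ P two two ⇒ P two two two ⇒ P two two two two ⇒ that two two two two

S ⇒ P   [S ::= P]
P ⇒ P two   [P ::= P two]
P two ⇒ P two two   [P ::= P two]
P two two ⇒ P two two two   [P ::= P two]
P two two two ⇒ P two two two two   [P ::= P two]
P two two two two ⇒ that two two two two   [P ::= that]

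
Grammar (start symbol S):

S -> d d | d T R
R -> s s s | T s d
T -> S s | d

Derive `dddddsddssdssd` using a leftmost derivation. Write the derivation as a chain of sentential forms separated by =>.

S => dTR => ddR => ddTsd => ddSssd => dddTRssd => dddSsRssd => dddddsRssd => dddddsTsdssd => dddddsSssdssd => dddddsddssdssd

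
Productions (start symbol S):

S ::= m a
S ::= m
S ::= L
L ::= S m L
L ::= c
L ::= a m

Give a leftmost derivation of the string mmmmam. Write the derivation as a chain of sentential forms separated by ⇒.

S⇒L⇒SmL⇒mmL⇒mmSmL⇒mmmmL⇒mmmmam

S ⇒ L   [S ::= L]
L ⇒ SmL   [L ::= S m L]
SmL ⇒ mmL   [S ::= m]
mmL ⇒ mmSmL   [L ::= S m L]
mmSmL ⇒ mmmmL   [S ::= m]
mmmmL ⇒ mmmmam   [L ::= a m]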